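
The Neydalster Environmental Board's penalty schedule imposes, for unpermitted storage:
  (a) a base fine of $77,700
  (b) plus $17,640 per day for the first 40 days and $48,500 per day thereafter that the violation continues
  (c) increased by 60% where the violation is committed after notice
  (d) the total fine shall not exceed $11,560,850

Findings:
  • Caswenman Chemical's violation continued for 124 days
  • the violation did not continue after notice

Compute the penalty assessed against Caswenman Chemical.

$4,857,300

First 40 days: 40 × $17,640 = $705,600
Remaining days: (124 − 40) × $48,500 = $4,074,000
Per-day component: $705,600 + $4,074,000 = $4,779,600
Base plus per-day: $77,700 + $4,779,600 = $4,857,300
The violation did not continue after notice: no 60% increase.
Cap at $11,560,850: $4,857,300 is within the cap, no reduction.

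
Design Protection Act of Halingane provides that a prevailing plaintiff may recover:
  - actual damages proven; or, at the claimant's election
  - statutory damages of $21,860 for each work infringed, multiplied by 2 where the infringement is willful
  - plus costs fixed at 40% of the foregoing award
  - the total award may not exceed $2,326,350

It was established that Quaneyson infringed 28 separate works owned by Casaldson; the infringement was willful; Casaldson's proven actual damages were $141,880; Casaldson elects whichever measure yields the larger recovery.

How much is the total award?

$1,713,824

Statutory damages: 28 × $21,860 = $612,080
Doubled: 2 × $612,080 = $1,224,160
Greater of actual damages ($141,880) or enhanced statutory damages ($1,224,160): $1,224,160
Costs: 40% of $1,224,160 = $489,664
Award plus costs: $1,224,160 + $489,664 = $1,713,824
Cap at $2,326,350: $1,713,824 is within the cap, no reduction.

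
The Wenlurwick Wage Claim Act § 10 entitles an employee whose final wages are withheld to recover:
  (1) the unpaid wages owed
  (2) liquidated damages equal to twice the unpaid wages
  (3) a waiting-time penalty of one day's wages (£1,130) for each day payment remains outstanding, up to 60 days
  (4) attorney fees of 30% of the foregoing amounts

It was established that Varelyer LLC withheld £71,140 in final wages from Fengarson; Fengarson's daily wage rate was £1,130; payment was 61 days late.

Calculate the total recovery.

£365,586

Doubled: 2 × £71,140 = £142,280
Penalty days: min(61, 60) = 60
Waiting-time penalty: 60 × £1,130 = £67,800
Subtotal: £71,140 + £142,280 + £67,800 = £281,220
Attorney fees: 30% of £281,220 = £84,366
Total award: £281,220 + £84,366 = £365,586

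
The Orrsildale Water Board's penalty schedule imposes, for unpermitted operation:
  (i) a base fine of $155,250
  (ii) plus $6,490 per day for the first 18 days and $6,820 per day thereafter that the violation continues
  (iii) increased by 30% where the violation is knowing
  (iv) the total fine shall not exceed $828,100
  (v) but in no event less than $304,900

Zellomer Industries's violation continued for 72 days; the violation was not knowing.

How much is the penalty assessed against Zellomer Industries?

$640,350

First 18 days: 18 × $6,490 = $116,820
Remaining days: (72 − 18) × $6,820 = $368,280
Per-day component: $116,820 + $368,280 = $485,100
Base plus per-day: $155,250 + $485,100 = $640,350
The violation was not knowing: no 30% increase.
Cap at $828,100: $640,350 is within the cap, no reduction.
Minimum $304,900: $640,350 meets the minimum, no increase.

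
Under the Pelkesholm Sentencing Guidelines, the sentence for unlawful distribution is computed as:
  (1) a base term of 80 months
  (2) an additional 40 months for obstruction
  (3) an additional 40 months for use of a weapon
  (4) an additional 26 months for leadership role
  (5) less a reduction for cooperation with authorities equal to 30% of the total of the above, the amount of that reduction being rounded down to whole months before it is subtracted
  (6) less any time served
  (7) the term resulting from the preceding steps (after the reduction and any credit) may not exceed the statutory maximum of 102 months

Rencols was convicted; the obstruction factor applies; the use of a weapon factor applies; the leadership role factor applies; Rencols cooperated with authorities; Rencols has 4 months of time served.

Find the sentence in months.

Obstruction enhancement: +40 months
Use of a weapon enhancement: +40 months
Leadership role enhancement: +26 months
Adjusted term: 80 months + 40 months + 40 months + 26 months = 186 months
Cooperation with authorities reduction: 30% of 186 months = 55 months (rounded down)
After reduction: 186 − 55 = 131 months
Less time served: 131 months − 4 months = 127 months
Cap at 102 months: 127 months exceeds the cap → 102 months

102 months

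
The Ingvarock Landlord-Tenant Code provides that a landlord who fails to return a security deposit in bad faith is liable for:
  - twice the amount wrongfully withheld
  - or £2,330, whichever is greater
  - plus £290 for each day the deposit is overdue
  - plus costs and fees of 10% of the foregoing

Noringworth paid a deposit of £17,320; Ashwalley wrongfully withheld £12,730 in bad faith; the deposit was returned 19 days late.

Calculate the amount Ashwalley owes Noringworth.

£34,067

Doubled: 2 × £12,730 = £25,460
Minimum £2,330: £25,460 meets the minimum, no increase.
Late-return penalty: 19 × £290 = £5,510
Damages plus late penalty: £25,460 + £5,510 = £30,970
Costs and fees: 10% of £30,970 = £3,097
Total recovery: £30,970 + £3,097 = £34,067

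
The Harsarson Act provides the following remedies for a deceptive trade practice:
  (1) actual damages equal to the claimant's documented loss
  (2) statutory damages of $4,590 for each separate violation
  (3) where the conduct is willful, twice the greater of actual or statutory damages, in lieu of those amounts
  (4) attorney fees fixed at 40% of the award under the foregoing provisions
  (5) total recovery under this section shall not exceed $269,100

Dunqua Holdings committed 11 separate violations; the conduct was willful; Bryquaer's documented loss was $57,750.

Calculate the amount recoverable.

Statutory damages: 11 × $4,590 = $50,490
Greater of actual damages ($57,750) or statutory damages ($50,490): $57,750
Doubled: 2 × $57,750 = $115,500
Attorney fees: 40% of $115,500 = $46,200
Total before cap: $115,500 + $46,200 = $161,700
Cap at $269,100: $161,700 is within the cap, no reduction.

$161,700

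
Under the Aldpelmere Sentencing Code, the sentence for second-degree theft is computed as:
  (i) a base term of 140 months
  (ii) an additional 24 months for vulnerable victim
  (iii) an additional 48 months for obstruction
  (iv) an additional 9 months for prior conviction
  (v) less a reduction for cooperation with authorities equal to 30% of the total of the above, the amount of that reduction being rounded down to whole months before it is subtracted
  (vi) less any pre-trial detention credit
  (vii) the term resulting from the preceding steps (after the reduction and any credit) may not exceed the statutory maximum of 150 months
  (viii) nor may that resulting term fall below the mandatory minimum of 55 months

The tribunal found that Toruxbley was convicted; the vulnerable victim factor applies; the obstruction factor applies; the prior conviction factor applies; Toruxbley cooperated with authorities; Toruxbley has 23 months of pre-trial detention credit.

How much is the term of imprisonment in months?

132 months

Vulnerable victim enhancement: +24 months
Obstruction enhancement: +48 months
Prior conviction enhancement: +9 months
Adjusted term: 140 months + 24 months + 48 months + 9 months = 221 months
Cooperation with authorities reduction: 30% of 221 months = 66 months (rounded down)
After reduction: 221 − 66 = 155 months
Less pre-trial detention credit: 155 months − 23 months = 132 months
Cap at 150 months: 132 months is within the cap, no reduction.
Minimum 55 months: 132 months meets the minimum, no increase.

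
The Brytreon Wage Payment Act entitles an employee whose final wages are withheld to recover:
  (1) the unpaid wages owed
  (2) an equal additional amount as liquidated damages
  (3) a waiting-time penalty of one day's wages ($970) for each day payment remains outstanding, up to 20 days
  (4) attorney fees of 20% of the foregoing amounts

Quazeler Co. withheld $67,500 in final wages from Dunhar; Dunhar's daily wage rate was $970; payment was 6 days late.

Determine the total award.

Liquidated damages (equal amount): $67,500
Penalty days: min(6, 20) = 6
Waiting-time penalty: 6 × $970 = $5,820
Subtotal: $67,500 + $67,500 + $5,820 = $140,820
Attorney fees: 20% of $140,820 = $28,164
Total award: $140,820 + $28,164 = $168,984

$168,984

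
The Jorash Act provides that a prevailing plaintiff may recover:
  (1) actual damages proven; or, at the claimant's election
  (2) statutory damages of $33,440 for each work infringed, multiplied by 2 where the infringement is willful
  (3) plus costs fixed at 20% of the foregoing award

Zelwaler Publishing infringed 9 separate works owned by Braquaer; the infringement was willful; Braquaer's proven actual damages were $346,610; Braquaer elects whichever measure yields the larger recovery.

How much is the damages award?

Award: $722,304

Statutory damages: 9 × $33,440 = $300,960
Doubled: 2 × $300,960 = $601,920
Greater of actual damages ($346,610) or enhanced statutory damages ($601,920): $601,920
Costs: 20% of $601,920 = $120,384
Award plus costs: $601,920 + $120,384 = $722,304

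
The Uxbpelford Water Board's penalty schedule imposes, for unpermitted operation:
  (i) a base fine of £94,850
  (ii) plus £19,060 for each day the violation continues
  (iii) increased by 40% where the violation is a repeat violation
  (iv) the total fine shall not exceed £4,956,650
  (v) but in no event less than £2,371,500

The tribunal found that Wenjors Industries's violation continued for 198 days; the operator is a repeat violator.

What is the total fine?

£4,956,650

Per-day component: 198 × £19,060 = £3,773,880
Base plus per-day: £94,850 + £3,773,880 = £3,868,730
Enhancement: 40% of £3,868,730 = £1,547,492
Enhanced fine: £3,868,730 + £1,547,492 = £5,416,222
Cap at £4,956,650: £5,416,222 exceeds the cap → £4,956,650
Minimum £2,371,500: £4,956,650 meets the minimum, no increase.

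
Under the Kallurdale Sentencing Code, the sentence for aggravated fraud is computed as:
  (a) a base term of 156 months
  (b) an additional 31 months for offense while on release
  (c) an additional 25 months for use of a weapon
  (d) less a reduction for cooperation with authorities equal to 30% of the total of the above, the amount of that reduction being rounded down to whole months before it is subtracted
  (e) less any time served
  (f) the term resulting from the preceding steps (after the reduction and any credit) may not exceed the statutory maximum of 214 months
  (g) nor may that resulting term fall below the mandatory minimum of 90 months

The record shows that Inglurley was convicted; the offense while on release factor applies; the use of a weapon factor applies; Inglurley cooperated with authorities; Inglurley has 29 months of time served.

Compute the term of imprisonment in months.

120 months

Offense while on release enhancement: +31 months
Use of a weapon enhancement: +25 months
Adjusted term: 156 months + 31 months + 25 months = 212 months
Cooperation with authorities reduction: 30% of 212 months = 63 months (rounded down)
After reduction: 212 − 63 = 149 months
Less time served: 149 months − 29 months = 120 months
Cap at 214 months: 120 months is within the cap, no reduction.
Minimum 90 months: 120 months meets the minimum, no increase.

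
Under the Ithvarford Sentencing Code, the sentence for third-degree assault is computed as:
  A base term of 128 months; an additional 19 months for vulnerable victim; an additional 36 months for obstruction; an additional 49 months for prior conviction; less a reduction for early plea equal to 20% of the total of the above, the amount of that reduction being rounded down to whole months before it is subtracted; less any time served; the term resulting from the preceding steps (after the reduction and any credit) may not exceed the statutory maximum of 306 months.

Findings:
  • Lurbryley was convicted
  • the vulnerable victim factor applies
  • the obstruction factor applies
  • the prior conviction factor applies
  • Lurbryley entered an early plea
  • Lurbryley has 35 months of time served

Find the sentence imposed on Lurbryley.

Vulnerable victim enhancement: +19 months
Obstruction enhancement: +36 months
Prior conviction enhancement: +49 months
Adjusted term: 128 months + 19 months + 36 months + 49 months = 232 months
Early plea reduction: 20% of 232 months = 46 months (rounded down)
After reduction: 232 − 46 = 186 months
Less time served: 186 months − 35 months = 151 months
Cap at 306 months: 151 months is within the cap, no reduction.

151 months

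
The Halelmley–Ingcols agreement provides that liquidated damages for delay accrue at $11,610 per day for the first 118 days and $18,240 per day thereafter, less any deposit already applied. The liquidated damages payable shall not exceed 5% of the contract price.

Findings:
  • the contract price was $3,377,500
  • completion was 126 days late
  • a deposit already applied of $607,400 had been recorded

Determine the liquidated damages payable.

First 118 days: 118 × $11,610 = $1,369,980
Remaining days: (126 − 118) × $18,240 = $145,920
Accrued per-day damages: $1,369,980 + $145,920 = $1,515,900
Less deposit already applied: $1,515,900 − $607,400 = $908,500
Cap: 5% of $3,377,500 = $168,875
Cap at $168,875: $908,500 exceeds the cap → $168,875

$168,875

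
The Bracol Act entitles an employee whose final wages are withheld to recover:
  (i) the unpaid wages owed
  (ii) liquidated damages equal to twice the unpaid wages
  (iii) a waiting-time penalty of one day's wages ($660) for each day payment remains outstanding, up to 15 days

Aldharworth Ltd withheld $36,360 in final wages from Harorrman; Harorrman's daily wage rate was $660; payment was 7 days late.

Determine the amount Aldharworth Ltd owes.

Doubled: 2 × $36,360 = $72,720
Penalty days: min(7, 15) = 7
Waiting-time penalty: 7 × $660 = $4,620
Total award: $36,360 + $72,720 + $4,620 = $113,700

$113,700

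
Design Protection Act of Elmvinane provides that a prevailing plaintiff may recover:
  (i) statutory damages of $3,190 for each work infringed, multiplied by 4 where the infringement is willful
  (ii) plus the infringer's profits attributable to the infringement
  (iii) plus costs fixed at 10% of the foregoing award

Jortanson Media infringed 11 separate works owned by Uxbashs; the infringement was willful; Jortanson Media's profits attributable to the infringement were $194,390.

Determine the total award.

$368,225

Statutory damages: 11 × $3,190 = $35,090
Multiplied by 4: 4 × $35,090 = $140,360
Combined award: $140,360 + $194,390 = $334,750
Costs: 10% of $334,750 = $33,475
Award plus costs: $334,750 + $33,475 = $368,225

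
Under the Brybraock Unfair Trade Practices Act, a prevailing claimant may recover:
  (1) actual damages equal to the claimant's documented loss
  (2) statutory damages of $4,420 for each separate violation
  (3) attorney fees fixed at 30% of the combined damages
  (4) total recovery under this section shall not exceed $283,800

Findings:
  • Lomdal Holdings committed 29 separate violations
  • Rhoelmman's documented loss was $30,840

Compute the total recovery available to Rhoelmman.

Statutory damages: 29 × $4,420 = $128,180
Combined damages: $30,840 + $128,180 = $159,020
Attorney fees: 30% of $159,020 = $47,706
Total before cap: $159,020 + $47,706 = $206,726
Cap at $283,800: $206,726 is within the cap, no reduction.

$206,726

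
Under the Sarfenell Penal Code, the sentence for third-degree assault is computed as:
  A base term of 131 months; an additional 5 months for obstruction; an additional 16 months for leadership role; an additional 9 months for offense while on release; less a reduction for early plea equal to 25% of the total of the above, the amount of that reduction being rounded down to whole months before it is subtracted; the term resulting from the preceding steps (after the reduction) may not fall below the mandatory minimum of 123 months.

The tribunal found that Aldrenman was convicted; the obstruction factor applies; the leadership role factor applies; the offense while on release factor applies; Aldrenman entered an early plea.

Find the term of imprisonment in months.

123 months

Obstruction enhancement: +5 months
Leadership role enhancement: +16 months
Offense while on release enhancement: +9 months
Adjusted term: 131 months + 5 months + 16 months + 9 months = 161 months
Early plea reduction: 25% of 161 months = 40 months (rounded down)
After reduction: 161 − 40 = 121 months
Minimum 123 months: 121 months is below the minimum → 123 months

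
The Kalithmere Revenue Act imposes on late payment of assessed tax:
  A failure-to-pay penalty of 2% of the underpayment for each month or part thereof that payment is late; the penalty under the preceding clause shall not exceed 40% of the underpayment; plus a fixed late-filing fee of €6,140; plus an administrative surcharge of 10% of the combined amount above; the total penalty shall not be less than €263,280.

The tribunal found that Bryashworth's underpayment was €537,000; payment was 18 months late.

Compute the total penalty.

Accrued rate: 2% × 18 = 36%, capped at 40% → 36%
Failure-to-pay penalty: 36% of €537,000 = €193,320
Penalty before surcharge: €193,320 + €6,140 = €199,460
Administrative surcharge: 10% of €199,460 = €19,946
Total penalty: €199,460 + €19,946 = €219,406
Minimum €263,280: €219,406 is below the minimum → €263,280

€263,280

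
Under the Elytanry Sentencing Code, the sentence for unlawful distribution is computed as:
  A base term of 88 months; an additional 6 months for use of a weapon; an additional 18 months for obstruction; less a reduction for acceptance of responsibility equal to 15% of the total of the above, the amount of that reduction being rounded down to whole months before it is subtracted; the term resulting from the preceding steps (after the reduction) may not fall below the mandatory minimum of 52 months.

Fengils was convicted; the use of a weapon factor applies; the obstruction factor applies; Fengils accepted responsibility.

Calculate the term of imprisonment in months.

Use of a weapon enhancement: +6 months
Obstruction enhancement: +18 months
Adjusted term: 88 months + 6 months + 18 months = 112 months
Acceptance of responsibility reduction: 15% of 112 months = 16 months (rounded down)
After reduction: 112 − 16 = 96 months
Minimum 52 months: 96 months meets the minimum, no increase.

96 months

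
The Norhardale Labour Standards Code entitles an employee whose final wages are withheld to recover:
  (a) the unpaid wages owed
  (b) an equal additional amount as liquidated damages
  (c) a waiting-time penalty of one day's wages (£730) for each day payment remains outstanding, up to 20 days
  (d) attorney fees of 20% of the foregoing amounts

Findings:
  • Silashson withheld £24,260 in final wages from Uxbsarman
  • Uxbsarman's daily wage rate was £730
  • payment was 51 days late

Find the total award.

Liquidated damages (equal amount): £24,260
Penalty days: min(51, 20) = 20
Waiting-time penalty: 20 × £730 = £14,600
Subtotal: £24,260 + £24,260 + £14,600 = £63,120
Attorney fees: 20% of £63,120 = £12,624
Total award: £63,120 + £12,624 = £75,744

£75,744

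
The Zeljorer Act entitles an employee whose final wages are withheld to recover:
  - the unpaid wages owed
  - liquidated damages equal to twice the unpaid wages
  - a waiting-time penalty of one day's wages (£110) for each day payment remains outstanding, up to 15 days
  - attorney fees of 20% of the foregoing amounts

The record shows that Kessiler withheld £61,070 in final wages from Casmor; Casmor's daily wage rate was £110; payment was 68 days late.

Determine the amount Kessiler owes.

Total award: £221,832

Doubled: 2 × £61,070 = £122,140
Penalty days: min(68, 15) = 15
Waiting-time penalty: 15 × £110 = £1,650
Subtotal: £61,070 + £122,140 + £1,650 = £184,860
Attorney fees: 20% of £184,860 = £36,972
Total award: £184,860 + £36,972 = £221,832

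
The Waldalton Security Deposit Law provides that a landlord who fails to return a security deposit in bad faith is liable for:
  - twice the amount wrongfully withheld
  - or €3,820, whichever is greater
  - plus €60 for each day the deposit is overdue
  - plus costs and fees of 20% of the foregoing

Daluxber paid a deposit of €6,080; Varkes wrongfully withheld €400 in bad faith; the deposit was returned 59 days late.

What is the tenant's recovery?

€8,832

Doubled: 2 × €400 = €800
Minimum €3,820: €800 is below the minimum → €3,820
Late-return penalty: 59 × €60 = €3,540
Damages plus late penalty: €3,820 + €3,540 = €7,360
Costs and fees: 20% of €7,360 = €1,472
Total recovery: €7,360 + €1,472 = €8,832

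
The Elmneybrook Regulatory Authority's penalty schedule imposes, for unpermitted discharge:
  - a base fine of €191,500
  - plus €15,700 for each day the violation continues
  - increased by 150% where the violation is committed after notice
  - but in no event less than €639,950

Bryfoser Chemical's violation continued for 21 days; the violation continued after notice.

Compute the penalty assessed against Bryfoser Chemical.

€1,303,000

Per-day component: 21 × €15,700 = €329,700
Base plus per-day: €191,500 + €329,700 = €521,200
Enhancement: 150% of €521,200 = €781,800
Enhanced fine: €521,200 + €781,800 = €1,303,000
Minimum €639,950: €1,303,000 meets the minimum, no increase.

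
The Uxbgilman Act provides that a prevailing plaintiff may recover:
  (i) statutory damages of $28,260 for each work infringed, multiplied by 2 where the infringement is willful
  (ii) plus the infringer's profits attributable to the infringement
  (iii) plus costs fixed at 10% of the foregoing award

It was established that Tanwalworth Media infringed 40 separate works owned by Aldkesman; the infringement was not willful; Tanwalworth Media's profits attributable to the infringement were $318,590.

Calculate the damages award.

$1,593,889

Statutory damages: 40 × $28,260 = $1,130,400
Infringement not willful: no ×2 enhancement.
Combined award: $1,130,400 + $318,590 = $1,448,990
Costs: 10% of $1,448,990 = $144,899
Award plus costs: $1,448,990 + $144,899 = $1,593,889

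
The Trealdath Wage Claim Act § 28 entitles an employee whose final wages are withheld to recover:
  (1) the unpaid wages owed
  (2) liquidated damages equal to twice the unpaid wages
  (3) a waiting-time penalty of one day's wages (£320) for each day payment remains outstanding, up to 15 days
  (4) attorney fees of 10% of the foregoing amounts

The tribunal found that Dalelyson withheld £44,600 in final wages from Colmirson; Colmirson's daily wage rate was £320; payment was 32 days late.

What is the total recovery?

Total award: £152,460

Doubled: 2 × £44,600 = £89,200
Penalty days: min(32, 15) = 15
Waiting-time penalty: 15 × £320 = £4,800
Subtotal: £44,600 + £89,200 + £4,800 = £138,600
Attorney fees: 10% of £138,600 = £13,860
Total award: £138,600 + £13,860 = £152,460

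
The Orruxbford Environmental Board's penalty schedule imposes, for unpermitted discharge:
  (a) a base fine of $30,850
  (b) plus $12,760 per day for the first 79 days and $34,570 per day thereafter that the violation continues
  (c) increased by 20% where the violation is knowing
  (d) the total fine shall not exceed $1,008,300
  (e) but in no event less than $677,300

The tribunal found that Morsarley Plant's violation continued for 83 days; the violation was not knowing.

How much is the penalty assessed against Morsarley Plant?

$1,008,300

First 79 days: 79 × $12,760 = $1,008,040
Remaining days: (83 − 79) × $34,570 = $138,280
Per-day component: $1,008,040 + $138,280 = $1,146,320
Base plus per-day: $30,850 + $1,146,320 = $1,177,170
The violation was not knowing: no 20% increase.
Cap at $1,008,300: $1,177,170 exceeds the cap → $1,008,300
Minimum $677,300: $1,008,300 meets the minimum, no increase.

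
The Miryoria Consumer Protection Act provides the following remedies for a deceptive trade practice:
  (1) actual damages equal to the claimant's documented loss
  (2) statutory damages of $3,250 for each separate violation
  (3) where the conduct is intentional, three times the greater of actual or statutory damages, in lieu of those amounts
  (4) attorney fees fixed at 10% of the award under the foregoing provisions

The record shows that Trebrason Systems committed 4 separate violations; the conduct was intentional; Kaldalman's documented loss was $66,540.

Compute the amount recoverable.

Statutory damages: 4 × $3,250 = $13,000
Greater of actual damages ($66,540) or statutory damages ($13,000): $66,540
Trebled: 3 × $66,540 = $199,620
Attorney fees: 10% of $199,620 = $19,962
Total recovery: $199,620 + $19,962 = $219,582

$219,582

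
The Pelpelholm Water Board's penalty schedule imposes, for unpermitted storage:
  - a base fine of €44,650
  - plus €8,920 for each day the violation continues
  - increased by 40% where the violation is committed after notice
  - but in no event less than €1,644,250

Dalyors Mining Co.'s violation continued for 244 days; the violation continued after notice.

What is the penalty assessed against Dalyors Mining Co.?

€3,109,582

Per-day component: 244 × €8,920 = €2,176,480
Base plus per-day: €44,650 + €2,176,480 = €2,221,130
Enhancement: 40% of €2,221,130 = €888,452
Enhanced fine: €2,221,130 + €888,452 = €3,109,582
Minimum €1,644,250: €3,109,582 meets the minimum, no increase.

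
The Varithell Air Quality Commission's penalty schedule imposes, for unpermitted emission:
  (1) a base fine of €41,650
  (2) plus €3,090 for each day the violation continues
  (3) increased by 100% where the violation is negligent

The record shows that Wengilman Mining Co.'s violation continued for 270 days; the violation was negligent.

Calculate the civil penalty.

€1,751,900

Per-day component: 270 × €3,090 = €834,300
Base plus per-day: €41,650 + €834,300 = €875,950
Enhancement: 100% of €875,950 = €875,950
Enhanced fine: €875,950 + €875,950 = €1,751,900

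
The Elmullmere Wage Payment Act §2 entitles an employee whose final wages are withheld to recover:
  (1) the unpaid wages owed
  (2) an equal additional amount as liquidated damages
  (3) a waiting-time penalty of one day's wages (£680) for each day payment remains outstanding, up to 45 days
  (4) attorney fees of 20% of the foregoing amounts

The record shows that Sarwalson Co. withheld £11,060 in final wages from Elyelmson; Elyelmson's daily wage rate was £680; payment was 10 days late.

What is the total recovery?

Liquidated damages (equal amount): £11,060
Penalty days: min(10, 45) = 10
Waiting-time penalty: 10 × £680 = £6,800
Subtotal: £11,060 + £11,060 + £6,800 = £28,920
Attorney fees: 20% of £28,920 = £5,784
Total award: £28,920 + £5,784 = £34,704

£34,704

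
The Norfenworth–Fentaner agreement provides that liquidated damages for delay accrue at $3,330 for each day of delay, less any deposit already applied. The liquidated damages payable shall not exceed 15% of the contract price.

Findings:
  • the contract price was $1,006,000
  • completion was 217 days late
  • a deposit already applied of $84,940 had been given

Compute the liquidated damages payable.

Per-day damages: 217 × $3,330 = $722,610
Less deposit already applied: $722,610 − $84,940 = $637,670
Cap: 15% of $1,006,000 = $150,900
Cap at $150,900: $637,670 exceeds the cap → $150,900

$150,900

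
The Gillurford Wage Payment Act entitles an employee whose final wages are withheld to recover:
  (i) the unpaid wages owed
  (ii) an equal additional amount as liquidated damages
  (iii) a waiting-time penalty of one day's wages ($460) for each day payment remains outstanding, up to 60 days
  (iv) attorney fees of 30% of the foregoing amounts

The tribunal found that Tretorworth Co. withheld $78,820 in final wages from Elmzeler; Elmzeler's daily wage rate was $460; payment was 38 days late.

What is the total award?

Total award: $227,656

Liquidated damages (equal amount): $78,820
Penalty days: min(38, 60) = 38
Waiting-time penalty: 38 × $460 = $17,480
Subtotal: $78,820 + $78,820 + $17,480 = $175,120
Attorney fees: 30% of $175,120 = $52,536
Total award: $175,120 + $52,536 = $227,656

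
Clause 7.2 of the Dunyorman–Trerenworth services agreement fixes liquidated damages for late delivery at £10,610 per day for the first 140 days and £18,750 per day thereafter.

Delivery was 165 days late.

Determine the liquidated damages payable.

First 140 days: 140 × £10,610 = £1,485,400
Remaining days: (165 − 140) × £18,750 = £468,750
Accrued per-day damages: £1,485,400 + £468,750 = £1,954,150

£1,954,150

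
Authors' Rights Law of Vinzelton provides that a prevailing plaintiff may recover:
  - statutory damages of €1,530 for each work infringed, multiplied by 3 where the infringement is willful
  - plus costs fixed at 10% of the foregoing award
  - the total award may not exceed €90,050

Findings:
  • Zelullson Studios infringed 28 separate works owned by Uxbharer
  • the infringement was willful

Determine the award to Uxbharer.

€90,050

Statutory damages: 28 × €1,530 = €42,840
Trebled: 3 × €42,840 = €128,520
Costs: 10% of €128,520 = €12,852
Award plus costs: €128,520 + €12,852 = €141,372
Cap at €90,050: €141,372 exceeds the cap → €90,050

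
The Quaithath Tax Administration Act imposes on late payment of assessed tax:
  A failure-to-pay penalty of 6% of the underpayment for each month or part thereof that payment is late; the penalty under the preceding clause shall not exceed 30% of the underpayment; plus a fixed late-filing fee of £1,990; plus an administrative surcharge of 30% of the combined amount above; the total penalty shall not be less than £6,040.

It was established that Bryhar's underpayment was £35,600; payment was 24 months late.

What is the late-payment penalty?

Penalty: £16,471

Accrued rate: 6% × 24 = 144%, capped at 30% → 30%
Failure-to-pay penalty: 30% of £35,600 = £10,680
Penalty before surcharge: £10,680 + £1,990 = £12,670
Administrative surcharge: 30% of £12,670 = £3,801
Total penalty: £12,670 + £3,801 = £16,471
Minimum £6,040: £16,471 meets the minimum, no increase.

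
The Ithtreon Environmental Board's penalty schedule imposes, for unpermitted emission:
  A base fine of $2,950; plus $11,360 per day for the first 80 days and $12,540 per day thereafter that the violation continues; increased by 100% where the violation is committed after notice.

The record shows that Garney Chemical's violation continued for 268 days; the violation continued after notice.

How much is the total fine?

First 80 days: 80 × $11,360 = $908,800
Remaining days: (268 − 80) × $12,540 = $2,357,520
Per-day component: $908,800 + $2,357,520 = $3,266,320
Base plus per-day: $2,950 + $3,266,320 = $3,269,270
Enhancement: 100% of $3,269,270 = $3,269,270
Enhanced fine: $3,269,270 + $3,269,270 = $6,538,540

Civil penalty: $6,538,540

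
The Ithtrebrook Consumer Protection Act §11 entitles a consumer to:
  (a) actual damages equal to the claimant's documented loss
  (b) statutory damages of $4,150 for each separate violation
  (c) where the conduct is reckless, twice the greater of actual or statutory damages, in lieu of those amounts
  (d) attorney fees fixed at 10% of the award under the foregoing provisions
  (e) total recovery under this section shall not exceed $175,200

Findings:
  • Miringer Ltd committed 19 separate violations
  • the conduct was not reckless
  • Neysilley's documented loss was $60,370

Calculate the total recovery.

Statutory damages: 19 × $4,150 = $78,850
Conduct not reckless: the in-lieu enhancement does not apply.
Actual plus statutory damages: $60,370 + $78,850 = $139,220
Attorney fees: 10% of $139,220 = $13,922
Total before cap: $139,220 + $13,922 = $153,142
Cap at $175,200: $153,142 is within the cap, no reduction.

$153,142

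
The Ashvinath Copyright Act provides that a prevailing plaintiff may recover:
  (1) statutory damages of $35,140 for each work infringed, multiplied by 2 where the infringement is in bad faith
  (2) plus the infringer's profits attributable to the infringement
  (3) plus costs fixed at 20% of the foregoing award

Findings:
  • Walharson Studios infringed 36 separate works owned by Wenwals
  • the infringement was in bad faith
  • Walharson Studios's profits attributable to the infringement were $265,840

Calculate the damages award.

Statutory damages: 36 × $35,140 = $1,265,040
Doubled: 2 × $1,265,040 = $2,530,080
Combined award: $2,530,080 + $265,840 = $2,795,920
Costs: 20% of $2,795,920 = $559,184
Award plus costs: $2,795,920 + $559,184 = $3,355,104

$3,355,104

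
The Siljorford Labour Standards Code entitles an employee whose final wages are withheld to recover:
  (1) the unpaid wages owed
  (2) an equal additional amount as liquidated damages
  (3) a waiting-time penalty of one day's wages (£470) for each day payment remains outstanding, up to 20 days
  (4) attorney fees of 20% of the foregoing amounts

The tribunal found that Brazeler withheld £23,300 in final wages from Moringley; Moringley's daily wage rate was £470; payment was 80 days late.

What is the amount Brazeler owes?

£67,200

Liquidated damages (equal amount): £23,300
Penalty days: min(80, 20) = 20
Waiting-time penalty: 20 × £470 = £9,400
Subtotal: £23,300 + £23,300 + £9,400 = £56,000
Attorney fees: 20% of £56,000 = £11,200
Total award: £56,000 + £11,200 = £67,200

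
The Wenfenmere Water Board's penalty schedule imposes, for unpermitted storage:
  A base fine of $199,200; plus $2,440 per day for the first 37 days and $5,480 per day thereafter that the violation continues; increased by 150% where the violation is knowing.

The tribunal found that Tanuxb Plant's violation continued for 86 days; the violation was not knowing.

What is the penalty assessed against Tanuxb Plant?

First 37 days: 37 × $2,440 = $90,280
Remaining days: (86 − 37) × $5,480 = $268,520
Per-day component: $90,280 + $268,520 = $358,800
Base plus per-day: $199,200 + $358,800 = $558,000
The violation was not knowing: no 150% increase.

$558,000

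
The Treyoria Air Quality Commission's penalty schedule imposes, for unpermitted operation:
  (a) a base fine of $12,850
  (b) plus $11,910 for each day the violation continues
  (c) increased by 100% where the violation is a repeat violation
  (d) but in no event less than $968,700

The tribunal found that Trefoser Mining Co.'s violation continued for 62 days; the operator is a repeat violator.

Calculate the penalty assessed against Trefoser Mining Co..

Per-day component: 62 × $11,910 = $738,420
Base plus per-day: $12,850 + $738,420 = $751,270
Enhancement: 100% of $751,270 = $751,270
Enhanced fine: $751,270 + $751,270 = $1,502,540
Minimum $968,700: $1,502,540 meets the minimum, no increase.

$1,502,540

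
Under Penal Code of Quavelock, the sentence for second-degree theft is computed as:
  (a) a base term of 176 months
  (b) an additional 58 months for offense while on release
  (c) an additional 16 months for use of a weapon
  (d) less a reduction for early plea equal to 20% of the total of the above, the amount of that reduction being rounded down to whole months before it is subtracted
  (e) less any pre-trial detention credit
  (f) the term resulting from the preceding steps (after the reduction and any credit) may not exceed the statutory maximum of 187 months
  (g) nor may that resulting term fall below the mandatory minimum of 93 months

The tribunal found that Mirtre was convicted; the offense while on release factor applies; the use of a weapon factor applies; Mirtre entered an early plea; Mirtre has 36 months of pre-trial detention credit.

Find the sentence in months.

Offense while on release enhancement: +58 months
Use of a weapon enhancement: +16 months
Adjusted term: 176 months + 58 months + 16 months = 250 months
Early plea reduction: 20% of 250 months = 50 months (rounded down)
After reduction: 250 − 50 = 200 months
Less pre-trial detention credit: 200 months − 36 months = 164 months
Cap at 187 months: 164 months is within the cap, no reduction.
Minimum 93 months: 164 months meets the minimum, no increase.

164 months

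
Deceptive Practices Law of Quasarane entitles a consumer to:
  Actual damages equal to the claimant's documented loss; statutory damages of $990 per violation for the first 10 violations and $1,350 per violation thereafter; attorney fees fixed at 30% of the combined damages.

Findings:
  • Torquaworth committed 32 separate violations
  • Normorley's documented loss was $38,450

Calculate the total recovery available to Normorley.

First 10 violations: 10 × $990 = $9,900
Remaining violations: (32 − 10) × $1,350 = $29,700
Statutory damages: $9,900 + $29,700 = $39,600
Combined damages: $38,450 + $39,600 = $78,050
Attorney fees: 30% of $78,050 = $23,415
Total recovery: $78,050 + $23,415 = $101,465

$101,465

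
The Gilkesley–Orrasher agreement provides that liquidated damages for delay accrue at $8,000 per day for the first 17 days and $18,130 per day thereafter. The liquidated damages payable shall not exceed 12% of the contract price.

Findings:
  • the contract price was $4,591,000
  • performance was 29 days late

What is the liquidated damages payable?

$353,560

First 17 days: 17 × $8,000 = $136,000
Remaining days: (29 − 17) × $18,130 = $217,560
Accrued per-day damages: $136,000 + $217,560 = $353,560
Cap: 12% of $4,591,000 = $550,920
Cap at $550,920: $353,560 is within the cap, no reduction.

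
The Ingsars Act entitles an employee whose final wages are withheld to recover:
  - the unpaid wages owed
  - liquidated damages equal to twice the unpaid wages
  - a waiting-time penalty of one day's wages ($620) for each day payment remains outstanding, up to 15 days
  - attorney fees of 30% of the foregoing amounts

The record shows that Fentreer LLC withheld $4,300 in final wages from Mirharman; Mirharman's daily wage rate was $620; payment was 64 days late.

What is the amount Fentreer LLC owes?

$28,860

Doubled: 2 × $4,300 = $8,600
Penalty days: min(64, 15) = 15
Waiting-time penalty: 15 × $620 = $9,300
Subtotal: $4,300 + $8,600 + $9,300 = $22,200
Attorney fees: 30% of $22,200 = $6,660
Total award: $22,200 + $6,660 = $28,860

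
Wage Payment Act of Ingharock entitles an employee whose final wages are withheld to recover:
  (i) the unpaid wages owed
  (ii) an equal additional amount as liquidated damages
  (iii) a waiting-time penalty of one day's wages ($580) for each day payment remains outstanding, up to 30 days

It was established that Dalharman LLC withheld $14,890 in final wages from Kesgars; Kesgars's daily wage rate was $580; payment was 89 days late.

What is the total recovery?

Liquidated damages (equal amount): $14,890
Penalty days: min(89, 30) = 30
Waiting-time penalty: 30 × $580 = $17,400
Total award: $14,890 + $14,890 + $17,400 = $47,180

$47,180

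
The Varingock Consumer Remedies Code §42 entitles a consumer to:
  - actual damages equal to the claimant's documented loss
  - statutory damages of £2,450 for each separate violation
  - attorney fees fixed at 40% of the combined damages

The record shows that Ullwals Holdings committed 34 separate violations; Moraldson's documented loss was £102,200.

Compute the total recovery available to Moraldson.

£259,700

Statutory damages: 34 × £2,450 = £83,300
Combined damages: £102,200 + £83,300 = £185,500
Attorney fees: 40% of £185,500 = £74,200
Total recovery: £185,500 + £74,200 = £259,700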